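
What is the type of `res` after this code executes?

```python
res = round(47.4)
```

round() with no ndigits arg returns int

int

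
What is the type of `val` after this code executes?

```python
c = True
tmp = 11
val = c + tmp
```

bool + int returns int (True is 1, so 1 + 11 = 12)

int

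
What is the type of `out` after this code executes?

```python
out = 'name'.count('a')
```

str.count() returns int

int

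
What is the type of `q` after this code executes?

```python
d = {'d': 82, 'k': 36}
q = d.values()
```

.values() returns a dict_values view object

dict_values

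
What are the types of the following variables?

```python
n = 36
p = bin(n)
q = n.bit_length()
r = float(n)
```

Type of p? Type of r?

bin() returns str; float() returns float

str, float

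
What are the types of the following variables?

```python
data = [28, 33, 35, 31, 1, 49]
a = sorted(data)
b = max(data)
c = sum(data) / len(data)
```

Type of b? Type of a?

max of ints returns int; sorted() returns list

int, list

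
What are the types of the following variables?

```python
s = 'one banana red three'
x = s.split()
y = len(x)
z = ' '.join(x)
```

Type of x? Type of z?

str.split() returns list; str.join() returns str

list, str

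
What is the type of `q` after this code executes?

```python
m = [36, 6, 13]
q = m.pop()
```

list.pop() returns the popped element (int here)

int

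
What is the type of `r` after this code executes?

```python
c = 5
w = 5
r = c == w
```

Equality comparison returns bool

bool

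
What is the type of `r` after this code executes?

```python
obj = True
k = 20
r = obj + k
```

bool + int returns int (True is 1, so 1 + 20 = 21)

int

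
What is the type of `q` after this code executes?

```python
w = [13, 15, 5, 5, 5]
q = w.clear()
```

list.clear() returns None

NoneType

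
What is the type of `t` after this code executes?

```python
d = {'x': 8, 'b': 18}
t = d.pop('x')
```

dict.pop() returns the value (int)

int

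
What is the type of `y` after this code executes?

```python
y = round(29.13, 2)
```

round() with ndigits arg returns float

float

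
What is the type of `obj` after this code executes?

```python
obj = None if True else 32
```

Ternary: condition is True, if branch (None) taken → NoneType

NoneType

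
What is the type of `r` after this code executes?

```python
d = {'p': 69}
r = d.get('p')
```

dict.get() returns the value (int) when key is found

int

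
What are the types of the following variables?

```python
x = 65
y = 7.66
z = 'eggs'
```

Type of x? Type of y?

x is int; y is float

int, float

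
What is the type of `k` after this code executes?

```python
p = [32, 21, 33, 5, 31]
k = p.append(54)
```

list.append() returns None (mutates in place)

NoneType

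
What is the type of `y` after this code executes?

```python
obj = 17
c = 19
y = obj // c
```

int // int returns int (17 // 19 = 0)

int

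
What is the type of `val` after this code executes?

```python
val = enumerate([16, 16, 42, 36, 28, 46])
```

enumerate() returns an enumerate iterator object

enumerate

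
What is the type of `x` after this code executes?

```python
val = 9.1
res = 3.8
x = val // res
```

float // float returns float (floor division preserves float type)

float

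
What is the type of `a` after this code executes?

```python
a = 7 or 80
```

'or' returns the first truthy value (7, which is int)

int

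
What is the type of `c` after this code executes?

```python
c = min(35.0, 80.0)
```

min() of floats returns float

float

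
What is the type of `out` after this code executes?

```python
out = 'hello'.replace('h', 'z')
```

str.replace() returns str

str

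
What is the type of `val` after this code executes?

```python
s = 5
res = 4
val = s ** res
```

int ** positive int returns int (5 ** 4 = 625)

int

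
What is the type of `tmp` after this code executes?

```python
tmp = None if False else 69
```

Ternary: condition is False, else branch (69) taken → int

int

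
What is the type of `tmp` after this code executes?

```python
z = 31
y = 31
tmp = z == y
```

Equality comparison returns bool

bool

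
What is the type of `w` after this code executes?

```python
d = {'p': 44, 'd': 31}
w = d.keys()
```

.keys() returns a dict_keys view object

dict_keys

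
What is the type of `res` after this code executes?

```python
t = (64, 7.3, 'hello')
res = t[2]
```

Index 2 of tuple is 'hello' which is str

str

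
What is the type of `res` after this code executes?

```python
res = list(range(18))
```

list(range(...)) returns list

list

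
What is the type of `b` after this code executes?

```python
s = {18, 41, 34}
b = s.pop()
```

Popping from a set of ints returns int

int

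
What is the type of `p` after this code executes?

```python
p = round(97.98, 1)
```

round() with ndigits arg returns float

float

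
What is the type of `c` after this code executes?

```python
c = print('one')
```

print() returns None

NoneType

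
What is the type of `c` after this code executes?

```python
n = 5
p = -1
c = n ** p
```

int ** negative int returns float

float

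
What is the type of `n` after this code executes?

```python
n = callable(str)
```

callable() returns bool

bool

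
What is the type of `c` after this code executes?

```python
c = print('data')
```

print() returns None

NoneType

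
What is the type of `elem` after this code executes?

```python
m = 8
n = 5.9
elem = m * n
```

int * float returns float (8 * 5.9 = 47.2)

float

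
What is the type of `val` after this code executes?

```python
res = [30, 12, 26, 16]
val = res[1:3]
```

Slicing a list always returns a list

list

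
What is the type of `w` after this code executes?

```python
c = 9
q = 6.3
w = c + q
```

int + float returns float (9 + 6.3 = 15.3)

float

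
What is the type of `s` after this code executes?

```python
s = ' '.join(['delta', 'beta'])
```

str.join() returns str

str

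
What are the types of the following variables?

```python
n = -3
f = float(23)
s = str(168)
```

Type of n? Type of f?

n is int; f is float

int, float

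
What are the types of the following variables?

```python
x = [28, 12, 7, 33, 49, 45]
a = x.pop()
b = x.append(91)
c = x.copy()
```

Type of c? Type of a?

list.copy() returns list; list.pop() returns the element (int)

list, int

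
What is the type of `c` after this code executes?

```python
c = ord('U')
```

ord() returns int (Unicode code point)

int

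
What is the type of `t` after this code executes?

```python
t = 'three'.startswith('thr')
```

str.startswith() returns bool

bool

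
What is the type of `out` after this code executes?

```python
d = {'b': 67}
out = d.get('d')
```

dict.get() returns None when key 'd' is not found and no default given

NoneType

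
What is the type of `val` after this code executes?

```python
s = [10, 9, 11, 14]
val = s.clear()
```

list.clear() returns None

NoneType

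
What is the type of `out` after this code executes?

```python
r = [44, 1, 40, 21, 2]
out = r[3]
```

Indexing a list of ints returns int (r[3] = 21)

int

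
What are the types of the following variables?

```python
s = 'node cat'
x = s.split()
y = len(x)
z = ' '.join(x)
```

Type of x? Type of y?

str.split() returns list; len() returns int

list, int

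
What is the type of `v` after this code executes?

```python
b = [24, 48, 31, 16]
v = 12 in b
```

'in' operator returns bool

bool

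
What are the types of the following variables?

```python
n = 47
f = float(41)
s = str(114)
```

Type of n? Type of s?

n is int; s is str

int, str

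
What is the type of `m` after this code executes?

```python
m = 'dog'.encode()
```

str.encode() returns bytes

bytes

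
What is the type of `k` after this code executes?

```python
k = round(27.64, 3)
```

round() with ndigits arg returns float

float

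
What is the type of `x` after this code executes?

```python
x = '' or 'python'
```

'or' returns first truthy value ('python', which is str)

str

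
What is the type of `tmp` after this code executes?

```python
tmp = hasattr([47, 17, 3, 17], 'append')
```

hasattr() returns bool

bool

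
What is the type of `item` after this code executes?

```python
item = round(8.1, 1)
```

round() with ndigits arg returns float

float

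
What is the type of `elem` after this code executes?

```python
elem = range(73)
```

range() returns a range object

range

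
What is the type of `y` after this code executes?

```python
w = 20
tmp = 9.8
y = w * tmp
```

int * float returns float (20 * 9.8 = 196.0)

float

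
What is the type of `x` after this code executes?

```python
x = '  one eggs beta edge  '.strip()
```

str.strip() returns str

str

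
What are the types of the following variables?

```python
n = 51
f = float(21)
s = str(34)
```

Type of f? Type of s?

f is float; s is str

float, str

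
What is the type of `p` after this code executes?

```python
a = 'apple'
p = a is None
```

'is' comparison returns bool

bool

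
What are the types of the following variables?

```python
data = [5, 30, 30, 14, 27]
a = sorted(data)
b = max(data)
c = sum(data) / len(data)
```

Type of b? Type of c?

max of ints returns int; int / int returns float

int, float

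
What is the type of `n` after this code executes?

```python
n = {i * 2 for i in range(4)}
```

A set comprehension {expr for x in iterable} produces a set

set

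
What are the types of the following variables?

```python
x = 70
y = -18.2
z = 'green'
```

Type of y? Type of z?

y is float; z is str

float, str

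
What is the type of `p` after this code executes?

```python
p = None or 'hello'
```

'or' with None returns the other value ('hello', str)

str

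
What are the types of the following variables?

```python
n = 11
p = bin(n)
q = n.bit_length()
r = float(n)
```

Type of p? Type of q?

bin() returns str; int.bit_length() returns int

str, int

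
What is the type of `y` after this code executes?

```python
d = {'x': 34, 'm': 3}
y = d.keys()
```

.keys() returns a dict_keys view object

dict_keys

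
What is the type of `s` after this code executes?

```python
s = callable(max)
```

callable() returns bool

bool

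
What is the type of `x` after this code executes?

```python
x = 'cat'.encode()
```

str.encode() returns bytes

bytes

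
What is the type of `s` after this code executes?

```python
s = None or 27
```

'or' with None returns the other value (27, int)

int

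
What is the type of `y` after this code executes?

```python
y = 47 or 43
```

'or' returns the first truthy value (47, which is int)

int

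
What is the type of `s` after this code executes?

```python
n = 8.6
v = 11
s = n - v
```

float - int returns float (8.6 - 11 = -2.4)

float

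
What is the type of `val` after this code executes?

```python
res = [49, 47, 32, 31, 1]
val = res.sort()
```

list.sort() returns None (sorts in place)

NoneType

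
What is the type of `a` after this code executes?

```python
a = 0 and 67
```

'and' returns the first falsy value (0, which is int)

int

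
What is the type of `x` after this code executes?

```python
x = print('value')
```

print() returns None

NoneType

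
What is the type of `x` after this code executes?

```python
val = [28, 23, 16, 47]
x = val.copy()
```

list.copy() returns list

list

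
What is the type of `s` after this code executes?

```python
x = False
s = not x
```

'not' always returns bool

bool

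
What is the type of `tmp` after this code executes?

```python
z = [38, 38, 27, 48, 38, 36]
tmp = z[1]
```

Indexing a list of ints returns int (z[1] = 38)

int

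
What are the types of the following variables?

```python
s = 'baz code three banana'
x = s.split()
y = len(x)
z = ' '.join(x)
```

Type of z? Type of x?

str.join() returns str; str.split() returns list

str, list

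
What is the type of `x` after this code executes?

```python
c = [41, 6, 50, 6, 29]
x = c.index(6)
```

list.index() returns int

int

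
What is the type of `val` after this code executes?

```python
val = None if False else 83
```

Ternary: condition is False, else branch (83) taken → int

int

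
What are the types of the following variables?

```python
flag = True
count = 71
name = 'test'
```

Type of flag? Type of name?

flag is bool; name is str

bool, str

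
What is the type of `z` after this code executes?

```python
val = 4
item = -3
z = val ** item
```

int ** negative int returns float

float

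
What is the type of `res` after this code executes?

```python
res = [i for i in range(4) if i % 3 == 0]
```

A list comprehension [...] produces a list

list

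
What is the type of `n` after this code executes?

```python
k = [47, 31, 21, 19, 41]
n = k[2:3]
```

Slicing a list always returns a list

list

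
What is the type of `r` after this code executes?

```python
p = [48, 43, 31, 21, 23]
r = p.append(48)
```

list.append() returns None (mutates in place)

NoneType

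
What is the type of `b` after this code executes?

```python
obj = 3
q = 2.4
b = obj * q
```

int * float returns float (3 * 2.4 = 7.2)

float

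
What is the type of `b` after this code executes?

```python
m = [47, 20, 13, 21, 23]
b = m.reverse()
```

list.reverse() returns None

NoneType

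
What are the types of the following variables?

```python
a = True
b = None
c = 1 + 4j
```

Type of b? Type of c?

b is NoneType; c is complex

NoneType, complex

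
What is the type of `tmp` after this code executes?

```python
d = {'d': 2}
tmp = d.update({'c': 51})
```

dict.update() returns None

NoneType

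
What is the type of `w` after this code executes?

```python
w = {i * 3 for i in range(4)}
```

A set comprehension {expr for x in iterable} produces a set

set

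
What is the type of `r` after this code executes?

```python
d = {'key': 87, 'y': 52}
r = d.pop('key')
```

dict.pop() returns the value (int)

int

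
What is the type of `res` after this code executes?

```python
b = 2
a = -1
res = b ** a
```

int ** negative int returns float

float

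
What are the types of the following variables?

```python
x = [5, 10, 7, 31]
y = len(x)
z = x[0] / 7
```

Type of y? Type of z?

len() returns int; int / int returns float

int, float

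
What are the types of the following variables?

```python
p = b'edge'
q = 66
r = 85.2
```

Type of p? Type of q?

p is bytes; q is int

bytes, int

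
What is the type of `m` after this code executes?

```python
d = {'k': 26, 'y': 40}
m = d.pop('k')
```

dict.pop() returns the value (int)

int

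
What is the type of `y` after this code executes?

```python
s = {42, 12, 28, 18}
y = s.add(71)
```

set.add() returns None (mutates in place)

NoneType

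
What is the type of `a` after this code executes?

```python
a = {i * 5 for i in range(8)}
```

A set comprehension {expr for x in iterable} produces a set

set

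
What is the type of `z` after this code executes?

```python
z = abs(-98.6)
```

abs() of float returns float

float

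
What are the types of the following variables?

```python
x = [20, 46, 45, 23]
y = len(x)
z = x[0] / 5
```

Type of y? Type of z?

len() returns int; int / int returns float

int, float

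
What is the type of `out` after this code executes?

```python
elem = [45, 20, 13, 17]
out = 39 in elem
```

'in' operator returns bool

bool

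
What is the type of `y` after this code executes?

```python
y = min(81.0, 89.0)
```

min() of floats returns float

float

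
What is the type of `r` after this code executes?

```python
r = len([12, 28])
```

len() always returns int

int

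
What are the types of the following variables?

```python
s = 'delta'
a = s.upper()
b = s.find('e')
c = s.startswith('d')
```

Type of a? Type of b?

str.upper() returns str; str.find() returns int

str, int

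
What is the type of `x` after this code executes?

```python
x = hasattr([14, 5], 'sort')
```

hasattr() returns bool

bool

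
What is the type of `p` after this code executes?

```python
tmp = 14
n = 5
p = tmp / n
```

int / int always returns float in Python 3 (14 / 5 = 2.8)

float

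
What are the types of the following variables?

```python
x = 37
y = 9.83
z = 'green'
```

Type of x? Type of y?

x is int; y is float

int, float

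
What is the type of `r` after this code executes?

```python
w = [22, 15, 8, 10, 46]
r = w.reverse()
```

list.reverse() returns None

NoneType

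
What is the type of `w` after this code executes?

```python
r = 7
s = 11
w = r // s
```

int // int returns int (7 // 11 = 0)

int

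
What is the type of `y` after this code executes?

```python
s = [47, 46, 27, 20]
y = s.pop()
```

list.pop() returns the popped element (int here)

int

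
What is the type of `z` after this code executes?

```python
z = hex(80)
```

hex() returns str representation

str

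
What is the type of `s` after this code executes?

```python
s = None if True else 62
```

Ternary: condition is True, if branch (None) taken → NoneType

NoneType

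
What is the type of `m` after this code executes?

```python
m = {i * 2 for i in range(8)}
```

A set comprehension {expr for x in iterable} produces a set

set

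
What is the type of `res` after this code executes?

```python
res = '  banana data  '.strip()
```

str.strip() returns str

str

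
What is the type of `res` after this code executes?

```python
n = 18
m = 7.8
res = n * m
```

int * float returns float (18 * 7.8 = 140.4)

float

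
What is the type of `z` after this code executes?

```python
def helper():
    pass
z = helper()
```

A function with no return statement returns None

NoneType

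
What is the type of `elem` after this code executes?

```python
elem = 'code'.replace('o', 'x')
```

str.replace() returns str

str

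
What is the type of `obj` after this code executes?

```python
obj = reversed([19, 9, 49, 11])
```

reversed() on a list returns a list_reverseiterator

list_reverseiterator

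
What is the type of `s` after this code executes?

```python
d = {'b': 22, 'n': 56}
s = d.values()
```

.values() returns a dict_values view object

dict_values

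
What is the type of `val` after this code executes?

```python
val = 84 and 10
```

'and' returns the last value when all truthy (10, which is int)

int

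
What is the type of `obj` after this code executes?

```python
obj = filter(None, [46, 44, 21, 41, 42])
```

filter() returns a filter iterator object

filter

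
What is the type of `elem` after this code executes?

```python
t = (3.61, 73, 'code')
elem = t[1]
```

Index 1 of tuple is 73 which is int

int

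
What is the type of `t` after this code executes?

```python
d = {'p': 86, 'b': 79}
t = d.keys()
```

.keys() returns a dict_keys view object

dict_keys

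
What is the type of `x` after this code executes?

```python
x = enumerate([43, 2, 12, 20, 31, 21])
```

enumerate() returns an enumerate iterator object

enumerate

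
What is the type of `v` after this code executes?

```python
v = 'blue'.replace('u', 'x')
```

str.replace() returns str

str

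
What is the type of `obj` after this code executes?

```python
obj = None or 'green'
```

'or' with None returns the other value ('green', str)

str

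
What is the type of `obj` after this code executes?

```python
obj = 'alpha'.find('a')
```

str.find() returns int (index, or -1)

int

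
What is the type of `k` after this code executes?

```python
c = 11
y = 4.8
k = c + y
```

int + float returns float (11 + 4.8 = 15.8)

float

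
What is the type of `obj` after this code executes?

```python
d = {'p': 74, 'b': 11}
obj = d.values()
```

.values() returns a dict_values view object

dict_values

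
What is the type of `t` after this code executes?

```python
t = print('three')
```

print() returns None

NoneType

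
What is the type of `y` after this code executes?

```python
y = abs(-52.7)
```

abs() of float returns float

float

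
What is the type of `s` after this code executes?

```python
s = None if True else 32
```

Ternary: condition is True, if branch (None) taken → NoneType

NoneType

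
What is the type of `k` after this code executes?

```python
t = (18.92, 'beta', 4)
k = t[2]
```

Index 2 of tuple is 4 which is int

int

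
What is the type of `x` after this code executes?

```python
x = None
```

None has type NoneType

NoneType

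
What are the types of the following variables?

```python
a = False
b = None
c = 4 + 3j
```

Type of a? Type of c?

a is bool; c is complex

bool, complex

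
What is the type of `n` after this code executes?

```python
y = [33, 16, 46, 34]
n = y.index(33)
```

list.index() returns int

int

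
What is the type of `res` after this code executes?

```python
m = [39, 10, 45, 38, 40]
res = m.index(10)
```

list.index() returns int

int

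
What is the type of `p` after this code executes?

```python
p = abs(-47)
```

abs() of int returns int

int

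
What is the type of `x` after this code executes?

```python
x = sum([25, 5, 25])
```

sum() of ints returns int

int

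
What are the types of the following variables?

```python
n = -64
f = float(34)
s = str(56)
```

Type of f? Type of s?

f is float; s is str

float, str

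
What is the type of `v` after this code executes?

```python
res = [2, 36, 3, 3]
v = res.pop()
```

list.pop() returns the popped element (int here)

int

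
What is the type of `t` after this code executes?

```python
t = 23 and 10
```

'and' returns the last value when all truthy (10, which is int)

int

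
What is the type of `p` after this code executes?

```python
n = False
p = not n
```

'not' always returns bool

bool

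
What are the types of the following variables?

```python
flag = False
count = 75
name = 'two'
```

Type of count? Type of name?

count is int; name is str

int, str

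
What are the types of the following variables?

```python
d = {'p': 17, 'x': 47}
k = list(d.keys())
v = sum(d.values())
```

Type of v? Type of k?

sum of int values returns int; list(...) returns list

int, list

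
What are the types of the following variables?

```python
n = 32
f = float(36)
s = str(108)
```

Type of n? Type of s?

n is int; s is str

int, str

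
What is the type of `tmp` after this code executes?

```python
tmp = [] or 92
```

'or' returns first truthy value (92, which is int)

int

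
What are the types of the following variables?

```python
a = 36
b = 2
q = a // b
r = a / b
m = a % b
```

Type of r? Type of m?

int / int returns float; int % int returns int

float, int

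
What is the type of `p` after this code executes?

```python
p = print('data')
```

print() returns None

NoneType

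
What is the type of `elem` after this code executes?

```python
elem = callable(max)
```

callable() returns bool

bool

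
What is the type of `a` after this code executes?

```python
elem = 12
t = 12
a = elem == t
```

Equality comparison returns bool

bool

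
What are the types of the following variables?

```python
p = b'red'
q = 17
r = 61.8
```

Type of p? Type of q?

p is bytes; q is int

bytes, int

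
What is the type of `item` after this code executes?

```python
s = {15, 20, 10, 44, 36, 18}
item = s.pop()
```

Popping from a set of ints returns int

int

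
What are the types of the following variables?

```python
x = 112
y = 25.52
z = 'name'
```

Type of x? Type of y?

x is int; y is float

int, float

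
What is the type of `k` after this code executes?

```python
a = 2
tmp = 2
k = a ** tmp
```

int ** positive int returns int (2 ** 2 = 4)

int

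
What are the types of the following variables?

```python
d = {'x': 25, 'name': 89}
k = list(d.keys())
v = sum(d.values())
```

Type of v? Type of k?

sum of int values returns int; list(...) returns list

int, list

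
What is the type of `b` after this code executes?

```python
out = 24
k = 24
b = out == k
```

Equality comparison returns bool

bool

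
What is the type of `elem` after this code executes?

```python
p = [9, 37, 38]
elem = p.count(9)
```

list.count() returns int

int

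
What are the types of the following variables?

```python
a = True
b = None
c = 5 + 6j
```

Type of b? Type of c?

b is NoneType; c is complex

NoneType, complex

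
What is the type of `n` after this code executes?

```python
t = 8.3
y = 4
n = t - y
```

float - int returns float (8.3 - 4 = 4.3)

float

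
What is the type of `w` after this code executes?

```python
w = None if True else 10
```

Ternary: condition is True, if branch (None) taken → NoneType

NoneType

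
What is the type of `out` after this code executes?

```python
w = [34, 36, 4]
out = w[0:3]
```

Slicing a list always returns a list

list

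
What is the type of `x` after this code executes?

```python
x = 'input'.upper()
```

str.upper() returns str

str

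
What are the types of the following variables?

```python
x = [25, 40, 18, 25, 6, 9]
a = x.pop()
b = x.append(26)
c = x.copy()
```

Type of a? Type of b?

list.pop() returns the element (int); list.append() returns None

int, NoneType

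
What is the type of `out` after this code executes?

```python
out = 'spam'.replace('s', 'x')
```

str.replace() returns str

str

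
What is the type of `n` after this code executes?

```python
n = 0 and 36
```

'and' returns the first falsy value (0, which is int)

int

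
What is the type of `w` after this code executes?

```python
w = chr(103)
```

chr() returns str (single character)

str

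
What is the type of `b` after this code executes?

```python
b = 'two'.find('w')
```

str.find() returns int (index, or -1)

int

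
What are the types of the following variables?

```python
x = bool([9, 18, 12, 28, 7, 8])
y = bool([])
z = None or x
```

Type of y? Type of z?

bool() returns bool; None or <bool> returns the bool

bool, bool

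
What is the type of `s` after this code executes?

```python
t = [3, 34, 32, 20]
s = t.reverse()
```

list.reverse() returns None

NoneType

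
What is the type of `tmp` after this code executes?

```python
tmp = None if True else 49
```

Ternary: condition is True, if branch (None) taken → NoneType

NoneType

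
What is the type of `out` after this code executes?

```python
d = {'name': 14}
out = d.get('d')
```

dict.get() returns None when key 'd' is not found and no default given

NoneType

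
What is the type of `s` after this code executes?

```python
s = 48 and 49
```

'and' returns the last value when all truthy (49, which is int)

int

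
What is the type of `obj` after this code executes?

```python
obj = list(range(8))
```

list(range(...)) returns list

list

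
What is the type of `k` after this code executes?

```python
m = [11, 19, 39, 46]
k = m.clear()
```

list.clear() returns None

NoneType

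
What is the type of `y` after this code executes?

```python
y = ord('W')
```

ord() returns int (Unicode code point)

int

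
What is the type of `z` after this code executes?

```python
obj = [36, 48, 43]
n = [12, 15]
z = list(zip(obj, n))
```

list(zip(...)) returns a list of tuples

list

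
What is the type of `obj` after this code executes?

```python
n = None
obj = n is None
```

'is' comparison returns bool

bool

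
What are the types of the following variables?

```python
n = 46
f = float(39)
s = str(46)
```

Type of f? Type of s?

f is float; s is str

float, str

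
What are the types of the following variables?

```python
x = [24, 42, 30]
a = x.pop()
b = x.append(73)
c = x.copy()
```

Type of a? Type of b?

list.pop() returns the element (int); list.append() returns None

int, NoneType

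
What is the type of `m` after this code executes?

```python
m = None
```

None has type NoneType

NoneType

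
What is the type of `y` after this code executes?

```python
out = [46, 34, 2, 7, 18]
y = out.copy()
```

list.copy() returns list

list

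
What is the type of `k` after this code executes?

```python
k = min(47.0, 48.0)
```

min() of floats returns float

float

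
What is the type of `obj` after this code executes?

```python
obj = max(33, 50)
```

max() of ints returns int

int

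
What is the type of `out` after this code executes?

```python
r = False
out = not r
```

'not' always returns bool

bool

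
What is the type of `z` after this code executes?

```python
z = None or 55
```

'or' with None returns the other value (55, int)

int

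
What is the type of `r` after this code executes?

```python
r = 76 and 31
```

'and' returns the last value when all truthy (31, which is int)

int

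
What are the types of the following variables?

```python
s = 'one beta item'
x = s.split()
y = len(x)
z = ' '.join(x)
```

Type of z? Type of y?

str.join() returns str; len() returns int

str, int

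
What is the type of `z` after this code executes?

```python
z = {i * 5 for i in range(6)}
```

A set comprehension {expr for x in iterable} produces a set

set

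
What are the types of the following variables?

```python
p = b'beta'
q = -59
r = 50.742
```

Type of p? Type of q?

p is bytes; q is int

bytes, int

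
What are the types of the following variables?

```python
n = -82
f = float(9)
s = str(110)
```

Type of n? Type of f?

n is int; f is float

int, float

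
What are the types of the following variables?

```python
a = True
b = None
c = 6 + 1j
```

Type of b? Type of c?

b is NoneType; c is complex

NoneType, complex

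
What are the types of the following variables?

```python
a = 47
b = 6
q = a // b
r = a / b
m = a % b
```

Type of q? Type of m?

int // int returns int; int % int returns int

int, int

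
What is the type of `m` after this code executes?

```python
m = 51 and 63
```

'and' returns the last value when all truthy (63, which is int)

int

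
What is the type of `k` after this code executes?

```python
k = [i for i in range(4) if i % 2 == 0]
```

A list comprehension [...] produces a list

list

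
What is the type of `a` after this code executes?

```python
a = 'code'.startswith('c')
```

str.startswith() returns bool

bool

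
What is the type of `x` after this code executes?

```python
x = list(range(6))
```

list(range(...)) returns list

list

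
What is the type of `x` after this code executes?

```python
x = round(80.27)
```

round() with no ndigits arg returns int

int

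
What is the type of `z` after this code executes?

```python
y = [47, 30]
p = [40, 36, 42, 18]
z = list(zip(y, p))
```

list(zip(...)) returns a list of tuples

list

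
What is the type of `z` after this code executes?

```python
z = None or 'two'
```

'or' with None returns the other value ('two', str)

str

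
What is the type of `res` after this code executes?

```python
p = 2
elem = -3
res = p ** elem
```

int ** negative int returns float

float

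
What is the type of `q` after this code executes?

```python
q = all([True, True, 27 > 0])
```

all() returns bool

bool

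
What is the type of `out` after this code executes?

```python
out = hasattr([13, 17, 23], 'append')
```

hasattr() returns bool

bool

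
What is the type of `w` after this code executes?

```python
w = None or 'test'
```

'or' with None returns the other value ('test', str)

str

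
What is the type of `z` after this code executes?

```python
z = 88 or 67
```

'or' returns the first truthy value (88, which is int)

int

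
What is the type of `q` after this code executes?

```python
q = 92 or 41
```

'or' returns the first truthy value (92, which is int)

int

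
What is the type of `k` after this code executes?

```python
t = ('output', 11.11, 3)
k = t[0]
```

Index 0 of tuple is 'output' which is str

str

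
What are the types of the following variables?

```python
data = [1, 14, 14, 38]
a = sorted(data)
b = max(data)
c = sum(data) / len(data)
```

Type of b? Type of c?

max of ints returns int; int / int returns float

int, float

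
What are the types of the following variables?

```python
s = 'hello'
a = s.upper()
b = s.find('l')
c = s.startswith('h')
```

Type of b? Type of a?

str.find() returns int; str.upper() returns str

int, str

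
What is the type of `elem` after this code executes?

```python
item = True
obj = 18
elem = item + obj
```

bool + int returns int (True is 1, so 1 + 18 = 19)

int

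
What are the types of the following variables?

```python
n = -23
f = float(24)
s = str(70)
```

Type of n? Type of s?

n is int; s is str

int, str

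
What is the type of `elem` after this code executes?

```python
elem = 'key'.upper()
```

str.upper() returns str

str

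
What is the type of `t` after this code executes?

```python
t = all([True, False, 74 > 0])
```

all() returns bool

bool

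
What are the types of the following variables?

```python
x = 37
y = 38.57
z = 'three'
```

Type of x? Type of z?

x is int; z is str

int, str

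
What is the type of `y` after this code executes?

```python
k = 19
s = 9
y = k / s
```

int / int always returns float in Python 3 (19 / 9 = 2.11111)

float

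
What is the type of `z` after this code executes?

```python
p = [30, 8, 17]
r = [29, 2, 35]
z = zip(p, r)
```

zip() returns a zip iterator object

zip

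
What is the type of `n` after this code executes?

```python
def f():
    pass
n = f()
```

A function with no return statement returns None

NoneType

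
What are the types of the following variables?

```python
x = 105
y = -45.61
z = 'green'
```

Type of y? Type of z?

y is float; z is str

float, str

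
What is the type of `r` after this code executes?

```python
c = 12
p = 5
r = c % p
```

int % int returns int (12 % 5 = 2)

int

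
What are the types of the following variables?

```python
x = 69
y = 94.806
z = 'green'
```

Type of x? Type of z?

x is int; z is str

int, str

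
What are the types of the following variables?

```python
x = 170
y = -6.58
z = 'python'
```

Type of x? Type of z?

x is int; z is str

int, str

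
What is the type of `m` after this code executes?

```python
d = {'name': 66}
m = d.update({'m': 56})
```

dict.update() returns None

NoneType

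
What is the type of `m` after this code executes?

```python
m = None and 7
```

'and' returns first falsy value (None)

NoneType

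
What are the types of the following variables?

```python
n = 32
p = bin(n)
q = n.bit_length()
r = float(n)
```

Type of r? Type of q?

float() returns float; int.bit_length() returns int

float, int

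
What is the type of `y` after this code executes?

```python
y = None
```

None has type NoneType

NoneType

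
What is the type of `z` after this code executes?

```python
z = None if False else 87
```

Ternary: condition is False, else branch (87) taken → int

int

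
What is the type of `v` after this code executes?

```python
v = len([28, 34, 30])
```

len() always returns int

int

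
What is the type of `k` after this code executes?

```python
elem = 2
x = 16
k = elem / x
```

int / int always returns float in Python 3 (2 / 16 = 0.125)

float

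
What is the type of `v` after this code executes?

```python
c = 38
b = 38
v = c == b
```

Equality comparison returns bool

bool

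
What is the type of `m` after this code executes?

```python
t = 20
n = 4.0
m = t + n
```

int + float returns float (20 + 4.0 = 24.0)

float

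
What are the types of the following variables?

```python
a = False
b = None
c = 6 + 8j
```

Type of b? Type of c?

b is NoneType; c is complex

NoneType, complex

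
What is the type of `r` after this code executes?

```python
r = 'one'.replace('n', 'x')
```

str.replace() returns str

str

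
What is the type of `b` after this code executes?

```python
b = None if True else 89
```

Ternary: condition is True, if branch (None) taken → NoneType

NoneType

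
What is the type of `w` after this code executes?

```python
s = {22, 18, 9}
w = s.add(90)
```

set.add() returns None (mutates in place)

NoneType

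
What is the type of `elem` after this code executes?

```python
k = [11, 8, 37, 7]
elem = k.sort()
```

list.sort() returns None (sorts in place)

NoneType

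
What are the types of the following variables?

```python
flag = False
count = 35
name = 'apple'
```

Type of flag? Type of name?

flag is bool; name is str

bool, str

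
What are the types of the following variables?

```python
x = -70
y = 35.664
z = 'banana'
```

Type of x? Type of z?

x is int; z is str

int, str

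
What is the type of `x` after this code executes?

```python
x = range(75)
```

range() returns a range object

range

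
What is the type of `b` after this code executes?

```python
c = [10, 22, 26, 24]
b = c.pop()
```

list.pop() returns the popped element (int here)

int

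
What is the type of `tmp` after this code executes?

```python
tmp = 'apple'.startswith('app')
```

str.startswith() returns bool

bool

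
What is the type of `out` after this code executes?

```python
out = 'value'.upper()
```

str.upper() returns str

str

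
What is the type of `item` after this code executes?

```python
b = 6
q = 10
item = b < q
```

Comparison operators return bool

bool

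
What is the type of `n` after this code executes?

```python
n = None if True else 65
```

Ternary: condition is True, if branch (None) taken → NoneType

NoneType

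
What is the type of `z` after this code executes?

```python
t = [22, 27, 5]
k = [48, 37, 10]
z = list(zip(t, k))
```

list(zip(...)) returns a list of tuples

list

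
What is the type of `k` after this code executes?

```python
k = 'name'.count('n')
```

str.count() returns int

int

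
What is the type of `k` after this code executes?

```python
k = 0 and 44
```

'and' returns the first falsy value (0, which is int)

int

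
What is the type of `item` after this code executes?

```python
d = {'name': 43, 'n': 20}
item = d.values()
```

.values() returns a dict_values view object

dict_values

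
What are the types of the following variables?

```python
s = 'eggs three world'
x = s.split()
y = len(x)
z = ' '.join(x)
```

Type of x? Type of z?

str.split() returns list; str.join() returns str

list, str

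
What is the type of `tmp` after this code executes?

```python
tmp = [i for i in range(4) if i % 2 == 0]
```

A list comprehension [...] produces a list

list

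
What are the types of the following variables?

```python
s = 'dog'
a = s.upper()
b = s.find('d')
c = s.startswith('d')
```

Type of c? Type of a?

str.startswith() returns bool; str.upper() returns str

bool, str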